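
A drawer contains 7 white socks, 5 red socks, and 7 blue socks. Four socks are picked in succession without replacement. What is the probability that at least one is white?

P(no white) = 12/19 × 11/18 × 10/17 × 9/16 = 11880/93024 = 165/1292.
P(at least one) = 1 − 165/1292 = 1127/1292.

1127/1292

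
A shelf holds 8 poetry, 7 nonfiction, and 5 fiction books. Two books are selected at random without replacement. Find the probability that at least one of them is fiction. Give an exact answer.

17/38

P(no fiction) = 15/20 × 14/19 = 210/380 = 21/38.
P(at least one) = 1 − 21/38 = 17/38.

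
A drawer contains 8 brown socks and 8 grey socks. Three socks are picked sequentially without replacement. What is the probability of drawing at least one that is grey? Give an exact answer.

P(no grey) = 8/16 × 7/15 × 6/14 = 336/3360 = 1/10.
P(at least one) = 1 − 1/10 = 9/10.

9/10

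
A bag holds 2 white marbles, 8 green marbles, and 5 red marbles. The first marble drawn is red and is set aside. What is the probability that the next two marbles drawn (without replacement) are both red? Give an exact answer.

6/91

With the first marble removed, 4 red remain out of 14.
P = 4/14 × 3/13 = 12/182 = 6/91.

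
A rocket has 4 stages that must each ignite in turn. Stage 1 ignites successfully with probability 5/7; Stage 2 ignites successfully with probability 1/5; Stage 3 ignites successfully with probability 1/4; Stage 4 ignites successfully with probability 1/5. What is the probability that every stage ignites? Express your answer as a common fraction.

1/140

Multiplying along the chain,
P = 5/7 × 1/5 × 1/4 × 1/5 = 5/700 = 1/140.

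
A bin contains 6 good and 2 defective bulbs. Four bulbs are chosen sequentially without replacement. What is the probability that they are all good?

P = 6/8 × 5/7 × 4/6 × 3/5 = 360/1680 = 3/14.

3/14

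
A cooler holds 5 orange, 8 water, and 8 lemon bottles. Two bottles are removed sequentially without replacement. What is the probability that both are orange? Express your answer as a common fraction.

P(every draw is orange) = 5/21 × 4/20 = 20/420 = 1/21.

1/21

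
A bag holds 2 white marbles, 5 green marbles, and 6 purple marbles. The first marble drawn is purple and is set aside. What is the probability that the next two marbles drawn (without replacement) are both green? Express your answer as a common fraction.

After the first draw, 5 of the remaining 12 marbles are green.
P = 5/12 × 4/11 = 20/132 = 5/33.

5/33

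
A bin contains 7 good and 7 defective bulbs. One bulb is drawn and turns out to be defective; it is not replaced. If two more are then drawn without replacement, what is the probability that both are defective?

With the first bulb removed, 6 defective remain out of 13.
P = 6/13 × 5/12 = 30/156 = 5/26.

5/26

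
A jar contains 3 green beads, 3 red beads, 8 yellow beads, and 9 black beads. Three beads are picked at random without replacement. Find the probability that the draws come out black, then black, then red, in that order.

36/1771

Chain rule:
P = 9/23 × 8/22 × 3/21 = 216/10626 = 36/1771.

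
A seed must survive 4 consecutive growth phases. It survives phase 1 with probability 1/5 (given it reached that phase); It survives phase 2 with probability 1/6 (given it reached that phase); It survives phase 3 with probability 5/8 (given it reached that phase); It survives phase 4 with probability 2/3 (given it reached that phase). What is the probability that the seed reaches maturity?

1/72

Multiplying along the chain,
P = 1/5 × 1/6 × 5/8 × 2/3 = 10/720 = 1/72.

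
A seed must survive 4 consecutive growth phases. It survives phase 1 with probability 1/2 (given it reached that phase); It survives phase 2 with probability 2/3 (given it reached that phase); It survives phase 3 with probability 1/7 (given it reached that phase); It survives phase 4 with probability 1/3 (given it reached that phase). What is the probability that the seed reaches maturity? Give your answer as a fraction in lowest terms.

Multiplying along the chain,
P = 1/2 × 2/3 × 1/7 × 1/3 = 2/126 = 1/63.

1/63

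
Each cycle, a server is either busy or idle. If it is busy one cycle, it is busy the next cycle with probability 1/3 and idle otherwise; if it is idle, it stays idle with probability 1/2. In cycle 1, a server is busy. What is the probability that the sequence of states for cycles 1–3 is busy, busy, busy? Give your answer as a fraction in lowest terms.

Cycle 1 is given. For each transition, use the conditional probability from the current state:
P(busy | busy) = 1/3; P(busy | busy) = 1/3.
P = 1/3 × 1/3 = 1/9.

1/9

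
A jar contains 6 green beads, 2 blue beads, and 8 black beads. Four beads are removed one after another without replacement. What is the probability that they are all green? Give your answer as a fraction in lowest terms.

3/364

P = 6/16 × 5/15 × 4/14 × 3/13 = 360/43680 = 3/364.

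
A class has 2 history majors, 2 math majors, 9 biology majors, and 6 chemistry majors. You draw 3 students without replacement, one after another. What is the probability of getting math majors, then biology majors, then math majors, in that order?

Multiply the probability of each draw given the previous ones:
P = 2/19 × 9/18 × 1/17 = 18/5814 = 1/323.

1/323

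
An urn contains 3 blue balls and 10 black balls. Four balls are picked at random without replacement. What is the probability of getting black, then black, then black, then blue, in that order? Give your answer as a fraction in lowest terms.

18/143

Chain rule:
P = 10/13 × 9/12 × 8/11 × 3/10 = 2160/17160 = 18/143.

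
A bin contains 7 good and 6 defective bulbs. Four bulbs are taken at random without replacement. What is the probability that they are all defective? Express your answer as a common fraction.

3/143

P(all defective) = 6/13 × 5/12 × 4/11 × 3/10 = 360/17160 = 3/143.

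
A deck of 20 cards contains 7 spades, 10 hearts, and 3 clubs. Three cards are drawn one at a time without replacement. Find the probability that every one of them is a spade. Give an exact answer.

7/228

P = 7/20 × 6/19 × 5/18 = 210/6840 = 7/228.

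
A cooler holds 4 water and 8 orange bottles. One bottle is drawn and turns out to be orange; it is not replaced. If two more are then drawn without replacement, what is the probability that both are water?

After the first draw, 4 of the remaining 11 bottles are water.
P = 4/11 × 3/10 = 12/110 = 6/55.

6/55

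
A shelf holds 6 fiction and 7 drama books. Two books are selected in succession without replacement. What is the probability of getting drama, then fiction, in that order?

7/26

Multiply the probability of each draw given the previous ones:
P = 7/13 × 6/12 = 42/156 = 7/26.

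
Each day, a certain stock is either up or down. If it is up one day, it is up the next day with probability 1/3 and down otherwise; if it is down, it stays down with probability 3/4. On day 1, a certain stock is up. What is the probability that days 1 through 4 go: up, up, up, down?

Day 1 is given. For each transition, use the conditional probability from the current state:
P(up | up) = 1/3; P(up | up) = 1/3; P(down | up) = 2/3.
P = 1/3 × 1/3 × 2/3 = 2/27.

2/27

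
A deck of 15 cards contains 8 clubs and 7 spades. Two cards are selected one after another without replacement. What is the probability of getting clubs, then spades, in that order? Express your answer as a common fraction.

Chain rule:
P = 8/15 × 7/14 = 56/210 = 4/15.

4/15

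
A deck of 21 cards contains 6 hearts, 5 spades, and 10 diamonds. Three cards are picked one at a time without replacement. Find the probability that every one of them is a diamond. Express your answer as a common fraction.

12/133

P(every draw is a diamond) = 10/21 × 9/20 × 8/19 = 720/7980 = 12/133.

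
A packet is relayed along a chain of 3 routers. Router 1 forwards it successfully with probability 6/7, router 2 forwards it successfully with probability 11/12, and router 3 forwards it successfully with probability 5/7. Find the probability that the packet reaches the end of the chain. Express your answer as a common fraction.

55/98

Each stage is reached only if all earlier stages succeed, so
P = 6/7 × 11/12 × 5/7 = 330/588 = 55/98.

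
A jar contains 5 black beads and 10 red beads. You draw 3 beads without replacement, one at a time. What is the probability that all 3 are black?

2/91

P(every draw is black) = 5/15 × 4/14 × 3/13 = 60/2730 = 2/91.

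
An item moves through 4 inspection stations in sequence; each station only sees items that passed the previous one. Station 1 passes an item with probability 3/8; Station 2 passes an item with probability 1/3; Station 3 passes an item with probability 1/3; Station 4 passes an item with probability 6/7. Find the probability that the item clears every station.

1/28

Each stage is reached only if all earlier stages succeed, so
P = 3/8 × 1/3 × 1/3 × 6/7 = 18/504 = 1/28.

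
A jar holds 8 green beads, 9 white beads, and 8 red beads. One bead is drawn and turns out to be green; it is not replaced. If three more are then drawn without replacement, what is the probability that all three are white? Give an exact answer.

21/506

With the first bead removed, 9 white remain out of 24.
P = 9/24 × 8/23 × 7/22 = 504/12144 = 21/506.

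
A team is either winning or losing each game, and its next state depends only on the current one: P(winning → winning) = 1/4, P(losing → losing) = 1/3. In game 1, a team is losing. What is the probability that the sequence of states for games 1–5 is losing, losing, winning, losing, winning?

Game 1 is given. For each transition, use the conditional probability from the current state:
P(losing | losing) = 1/3; P(winning | losing) = 2/3; P(losing | winning) = 3/4; P(winning | losing) = 2/3.
P = 1/3 × 2/3 × 3/4 × 2/3 = 12/108 = 1/9.

1/9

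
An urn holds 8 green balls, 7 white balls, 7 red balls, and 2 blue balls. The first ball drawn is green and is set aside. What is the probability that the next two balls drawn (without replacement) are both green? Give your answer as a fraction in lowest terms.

After the first draw, 7 of the remaining 23 balls are green.
P = 7/23 × 6/22 = 42/506 = 21/253.

21/253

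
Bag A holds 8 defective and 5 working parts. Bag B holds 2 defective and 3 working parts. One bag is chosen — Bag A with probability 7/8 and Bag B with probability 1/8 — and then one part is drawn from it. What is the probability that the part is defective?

From Bag A: P(defective) = 8/13.
From Bag B: P(defective) = 2/5.
Total probability = (7/8)(8/13) + (1/8)(2/5) = 153/260.

153/260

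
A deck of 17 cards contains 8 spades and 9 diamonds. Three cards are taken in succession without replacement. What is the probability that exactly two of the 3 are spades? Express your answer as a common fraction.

63/170

One ordering (spades drawn first) has probability 8/17 × 7/16 × 9/15 = 504/4080 = 21/170.
There are C(3,2) = 3 such orderings, each equally likely, so P = 3 × 21/170 = 63/170.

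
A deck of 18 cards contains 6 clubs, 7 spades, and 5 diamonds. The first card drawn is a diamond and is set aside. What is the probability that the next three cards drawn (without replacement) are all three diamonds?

1/170

With the first card removed, 4 diamonds remain out of 17.
P = 4/17 × 3/16 × 2/15 = 24/4080 = 1/170.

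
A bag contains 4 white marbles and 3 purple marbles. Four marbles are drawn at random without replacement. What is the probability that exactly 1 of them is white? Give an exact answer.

One ordering (white drawn first) has probability 4/7 × 3/6 × 2/5 × 1/4 = 24/840 = 1/35.
There are C(4,1) = 4 such orderings, each equally likely, so P = 4 × 1/35 = 4/35.

4/35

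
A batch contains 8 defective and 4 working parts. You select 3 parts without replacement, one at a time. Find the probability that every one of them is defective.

P = 8/12 × 7/11 × 6/10 = 336/1320 = 14/55.

14/55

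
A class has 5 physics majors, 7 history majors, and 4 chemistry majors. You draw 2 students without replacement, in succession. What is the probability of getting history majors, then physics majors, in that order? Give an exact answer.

Chain rule:
P = 7/16 × 5/15 = 35/240 = 7/48.

7/48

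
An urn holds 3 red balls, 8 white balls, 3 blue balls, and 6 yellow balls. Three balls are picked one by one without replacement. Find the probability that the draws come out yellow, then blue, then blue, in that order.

Each draw changes the counts, so multiply the conditional probabilities along the sequence:
P = 6/20 × 3/19 × 2/18 = 36/6840 = 1/190.

1/190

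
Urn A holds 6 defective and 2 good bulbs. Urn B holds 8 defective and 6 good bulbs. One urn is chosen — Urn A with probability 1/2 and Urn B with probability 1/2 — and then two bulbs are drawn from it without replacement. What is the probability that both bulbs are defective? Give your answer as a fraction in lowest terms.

From Urn A: P(both defective) = (6/8)(5/7) = 15/28.
From Urn B: P(both defective) = (8/14)(7/13) = 4/13.
Total probability = (1/2)(15/28) + (1/2)(4/13) = 307/728.

307/728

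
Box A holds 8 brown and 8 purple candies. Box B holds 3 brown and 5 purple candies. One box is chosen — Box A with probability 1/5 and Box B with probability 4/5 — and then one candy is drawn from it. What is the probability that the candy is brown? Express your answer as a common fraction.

From Box A: P(brown) = 8/16.
From Box B: P(brown) = 3/8.
Total probability = (1/5)(8/16) + (4/5)(3/8) = 2/5.

2/5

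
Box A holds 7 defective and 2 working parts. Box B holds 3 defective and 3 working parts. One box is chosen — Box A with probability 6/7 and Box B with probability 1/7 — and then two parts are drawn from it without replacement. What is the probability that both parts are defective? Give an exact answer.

From Box A: P(both defective) = (7/9)(6/8) = 7/12.
From Box B: P(both defective) = (3/6)(2/5) = 1/5.
Total probability = (6/7)(7/12) + (1/7)(1/5) = 37/70.

37/70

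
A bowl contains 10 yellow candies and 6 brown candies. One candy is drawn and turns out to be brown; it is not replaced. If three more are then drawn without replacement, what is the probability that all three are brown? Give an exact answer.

2/91

With the first candy removed, 5 brown remain out of 15.
P = 5/15 × 4/14 × 3/13 = 60/2730 = 2/91.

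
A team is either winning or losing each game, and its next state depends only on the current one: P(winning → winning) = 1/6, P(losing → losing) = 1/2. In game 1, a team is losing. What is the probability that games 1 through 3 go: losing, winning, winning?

Game 1 is given. For each transition, use the conditional probability from the current state:
P(winning | losing) = 1/2; P(winning | winning) = 1/6.
P = 1/2 × 1/6 = 1/12.

1/12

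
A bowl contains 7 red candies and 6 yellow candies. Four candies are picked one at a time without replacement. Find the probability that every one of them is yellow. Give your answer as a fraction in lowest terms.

3/143

P = 6/13 × 5/12 × 4/11 × 3/10 = 360/17160 = 3/143.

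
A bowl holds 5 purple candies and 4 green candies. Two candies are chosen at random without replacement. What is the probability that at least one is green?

13/18

P(no green) = 5/9 × 4/8 = 20/72 = 5/18.
P(at least one) = 1 − 5/18 = 13/18.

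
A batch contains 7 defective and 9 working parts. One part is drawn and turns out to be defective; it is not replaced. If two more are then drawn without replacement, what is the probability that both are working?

12/35

After the first draw, 9 of the remaining 15 parts are working.
P = 9/15 × 8/14 = 72/210 = 12/35.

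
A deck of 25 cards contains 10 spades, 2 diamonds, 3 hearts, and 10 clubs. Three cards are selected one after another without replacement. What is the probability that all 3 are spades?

P(all spades) = 10/25 × 9/24 × 8/23 = 720/13800 = 6/115.

6/115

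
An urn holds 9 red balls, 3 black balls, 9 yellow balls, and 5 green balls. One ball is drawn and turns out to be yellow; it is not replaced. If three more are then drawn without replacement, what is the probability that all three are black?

1/2300

After the first draw, 3 of the remaining 25 balls are black.
P = 3/25 × 2/24 × 1/23 = 6/13800 = 1/2300.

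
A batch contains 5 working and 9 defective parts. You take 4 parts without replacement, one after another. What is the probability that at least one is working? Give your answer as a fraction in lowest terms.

P(no working) = 9/14 × 8/13 × 7/12 × 6/11 = 3024/24024 = 18/143.
P(at least one) = 1 − 18/143 = 125/143.

125/143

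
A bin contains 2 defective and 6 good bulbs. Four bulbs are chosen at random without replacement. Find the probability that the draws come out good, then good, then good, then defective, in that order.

Chain rule:
P = 6/8 × 5/7 × 4/6 × 2/5 = 240/1680 = 1/7.

1/7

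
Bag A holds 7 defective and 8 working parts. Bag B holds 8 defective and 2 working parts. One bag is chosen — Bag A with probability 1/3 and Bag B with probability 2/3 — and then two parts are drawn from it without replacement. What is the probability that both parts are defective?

13/27

From Bag A: P(both defective) = (7/15)(6/14) = 1/5.
From Bag B: P(both defective) = (8/10)(7/9) = 28/45.
Total probability = (1/3)(1/5) + (2/3)(28/45) = 13/27.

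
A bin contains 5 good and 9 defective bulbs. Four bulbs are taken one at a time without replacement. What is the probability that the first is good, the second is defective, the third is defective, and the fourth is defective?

15/143

Multiply the probability of each draw given the previous ones:
P = 5/14 × 9/13 × 8/12 × 7/11 = 2520/24024 = 15/143.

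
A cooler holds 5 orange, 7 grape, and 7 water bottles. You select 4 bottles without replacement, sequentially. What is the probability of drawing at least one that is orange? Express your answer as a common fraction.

2875/3876

P(no orange) = 14/19 × 13/18 × 12/17 × 11/16 = 24024/93024 = 1001/3876.
P(at least one) = 1 − 1001/3876 = 2875/3876.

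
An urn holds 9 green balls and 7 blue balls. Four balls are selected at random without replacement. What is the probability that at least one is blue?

121/130

P(no blue) = 9/16 × 8/15 × 7/14 × 6/13 = 3024/43680 = 9/130.
P(at least one) = 1 − 9/130 = 121/130.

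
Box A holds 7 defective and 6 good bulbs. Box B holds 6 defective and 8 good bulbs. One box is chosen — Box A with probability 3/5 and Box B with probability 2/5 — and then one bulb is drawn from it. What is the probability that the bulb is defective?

From Box A: P(defective) = 7/13.
From Box B: P(defective) = 6/14.
Total probability = (3/5)(7/13) + (2/5)(6/14) = 45/91.

45/91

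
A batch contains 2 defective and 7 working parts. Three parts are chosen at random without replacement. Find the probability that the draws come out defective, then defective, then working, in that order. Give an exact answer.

1/36

Chain rule:
P = 2/9 × 1/8 × 7/7 = 14/504 = 1/36.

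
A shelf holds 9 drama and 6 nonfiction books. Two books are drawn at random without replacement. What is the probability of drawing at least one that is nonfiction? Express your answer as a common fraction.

23/35

P(no nonfiction) = 9/15 × 8/14 = 72/210 = 12/35.
P(at least one) = 1 − 12/35 = 23/35.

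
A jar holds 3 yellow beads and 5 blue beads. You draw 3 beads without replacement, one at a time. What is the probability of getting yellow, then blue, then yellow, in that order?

Multiply the probability of each draw given the previous ones:
P = 3/8 × 5/7 × 2/6 = 30/336 = 5/56.

5/56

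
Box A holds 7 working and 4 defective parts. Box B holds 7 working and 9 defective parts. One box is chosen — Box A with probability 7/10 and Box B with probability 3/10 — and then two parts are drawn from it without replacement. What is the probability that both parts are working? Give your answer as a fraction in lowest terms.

1407/4400

From Box A: P(both working) = (7/11)(6/10) = 21/55.
From Box B: P(both working) = (7/16)(6/15) = 7/40.
Total probability = (7/10)(21/55) + (3/10)(7/40) = 1407/4400.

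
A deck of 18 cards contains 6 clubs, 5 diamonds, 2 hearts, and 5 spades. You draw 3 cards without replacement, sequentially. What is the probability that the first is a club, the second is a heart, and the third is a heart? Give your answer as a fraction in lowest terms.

1/408

Each draw changes the counts, so multiply the conditional probabilities along the sequence:
P = 6/18 × 2/17 × 1/16 = 12/4896 = 1/408.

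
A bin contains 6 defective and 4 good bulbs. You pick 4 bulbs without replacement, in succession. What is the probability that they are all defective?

1/14

P = 6/10 × 5/9 × 4/8 × 3/7 = 360/5040 = 1/14.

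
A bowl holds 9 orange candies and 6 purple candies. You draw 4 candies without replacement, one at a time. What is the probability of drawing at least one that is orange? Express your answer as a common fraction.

P(no orange) = 6/15 × 5/14 × 4/13 × 3/12 = 360/32760 = 1/91.
P(at least one) = 1 − 1/91 = 90/91.

90/91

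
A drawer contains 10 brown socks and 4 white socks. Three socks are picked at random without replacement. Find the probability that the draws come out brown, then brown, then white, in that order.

15/91

Multiply the probability of each draw given the previous ones:
P = 10/14 × 9/13 × 4/12 = 360/2184 = 15/91.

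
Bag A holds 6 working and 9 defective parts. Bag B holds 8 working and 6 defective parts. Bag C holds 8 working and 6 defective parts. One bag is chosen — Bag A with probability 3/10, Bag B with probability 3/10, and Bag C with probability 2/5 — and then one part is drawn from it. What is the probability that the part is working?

13/25

From Bag A: P(working) = 6/15.
From Bag B: P(working) = 8/14.
From Bag C: P(working) = 8/14.
Total probability = (3/10)(6/15) + (3/10)(8/14) + (2/5)(8/14) = 13/25.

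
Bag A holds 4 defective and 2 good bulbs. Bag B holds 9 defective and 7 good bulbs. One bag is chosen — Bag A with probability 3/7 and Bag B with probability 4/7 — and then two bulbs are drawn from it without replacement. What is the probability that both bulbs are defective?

12/35

From Bag A: P(both defective) = (4/6)(3/5) = 2/5.
From Bag B: P(both defective) = (9/16)(8/15) = 3/10.
Total probability = (3/7)(2/5) + (4/7)(3/10) = 12/35.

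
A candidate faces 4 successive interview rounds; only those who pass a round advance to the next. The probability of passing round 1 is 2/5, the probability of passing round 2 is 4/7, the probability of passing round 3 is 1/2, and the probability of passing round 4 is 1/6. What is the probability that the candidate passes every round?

2/105

Multiplying along the chain,
P = 2/5 × 4/7 × 1/2 × 1/6 = 8/420 = 2/105.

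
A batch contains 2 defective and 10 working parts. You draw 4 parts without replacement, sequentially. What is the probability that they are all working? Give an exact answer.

14/33

P(every draw is working) = 10/12 × 9/11 × 8/10 × 7/9 = 5040/11880 = 14/33.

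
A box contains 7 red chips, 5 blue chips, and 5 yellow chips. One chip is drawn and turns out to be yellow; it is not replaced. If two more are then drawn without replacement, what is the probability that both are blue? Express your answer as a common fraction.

After the first draw, 5 of the remaining 16 chips are blue.
P = 5/16 × 4/15 = 20/240 = 1/12.

1/12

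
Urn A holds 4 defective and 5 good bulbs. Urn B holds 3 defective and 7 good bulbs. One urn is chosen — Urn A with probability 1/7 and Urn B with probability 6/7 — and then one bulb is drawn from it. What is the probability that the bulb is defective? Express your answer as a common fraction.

101/315

From Urn A: P(defective) = 4/9.
From Urn B: P(defective) = 3/10.
Total probability = (1/7)(4/9) + (6/7)(3/10) = 101/315.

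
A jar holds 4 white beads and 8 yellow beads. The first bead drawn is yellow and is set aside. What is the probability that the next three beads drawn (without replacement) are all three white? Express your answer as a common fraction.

After the first draw, 4 of the remaining 11 beads are white.
P = 4/11 × 3/10 × 2/9 = 24/990 = 4/165.

4/165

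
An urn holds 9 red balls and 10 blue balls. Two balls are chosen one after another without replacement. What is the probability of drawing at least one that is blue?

15/19

P(no blue) = 9/19 × 8/18 = 72/342 = 4/19.
P(at least one) = 1 − 4/19 = 15/19.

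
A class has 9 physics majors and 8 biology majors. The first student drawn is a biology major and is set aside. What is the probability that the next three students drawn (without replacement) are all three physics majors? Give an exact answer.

With the first student removed, 9 physics majors remain out of 16.
P = 9/16 × 8/15 × 7/14 = 504/3360 = 3/20.

3/20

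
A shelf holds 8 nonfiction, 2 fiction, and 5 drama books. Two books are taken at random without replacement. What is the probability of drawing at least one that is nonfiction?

P(no nonfiction) = 7/15 × 6/14 = 42/210 = 1/5.
P(at least one) = 1 − 1/5 = 4/5.

4/5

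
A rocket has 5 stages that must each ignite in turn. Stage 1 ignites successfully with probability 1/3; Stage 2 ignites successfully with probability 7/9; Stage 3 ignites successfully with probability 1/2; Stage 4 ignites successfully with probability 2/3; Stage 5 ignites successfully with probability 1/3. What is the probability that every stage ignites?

Each stage is reached only if all earlier stages succeed, so
P = 1/3 × 7/9 × 1/2 × 2/3 × 1/3 = 14/486 = 7/243.

7/243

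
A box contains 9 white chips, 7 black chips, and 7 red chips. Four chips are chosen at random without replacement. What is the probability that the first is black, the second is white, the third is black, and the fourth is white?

18/1265

Chain rule:
P = 7/23 × 9/22 × 6/21 × 8/20 = 3024/212520 = 18/1265.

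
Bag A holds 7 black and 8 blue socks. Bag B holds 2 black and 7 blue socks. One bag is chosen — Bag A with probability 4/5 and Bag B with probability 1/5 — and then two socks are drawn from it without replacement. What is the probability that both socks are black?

From Bag A: P(both black) = (7/15)(6/14) = 1/5.
From Bag B: P(both black) = (2/9)(1/8) = 1/36.
Total probability = (4/5)(1/5) + (1/5)(1/36) = 149/900.

149/900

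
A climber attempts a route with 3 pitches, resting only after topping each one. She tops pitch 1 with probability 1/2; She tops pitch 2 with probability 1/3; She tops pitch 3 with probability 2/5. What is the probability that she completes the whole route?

Each stage is reached only if all earlier stages succeed, so
P = 1/2 × 1/3 × 2/5 = 2/30 = 1/15.

1/15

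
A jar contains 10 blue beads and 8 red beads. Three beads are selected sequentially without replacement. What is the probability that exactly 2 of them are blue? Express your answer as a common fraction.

15/34

One ordering (blue drawn first) has probability 10/18 × 9/17 × 8/16 = 720/4896 = 5/34.
There are C(3,2) = 3 such orderings, each equally likely, so P = 3 × 5/34 = 15/34.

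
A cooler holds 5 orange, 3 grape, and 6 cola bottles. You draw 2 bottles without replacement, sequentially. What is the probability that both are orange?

10/91

P = 5/14 × 4/13 = 20/182 = 10/91.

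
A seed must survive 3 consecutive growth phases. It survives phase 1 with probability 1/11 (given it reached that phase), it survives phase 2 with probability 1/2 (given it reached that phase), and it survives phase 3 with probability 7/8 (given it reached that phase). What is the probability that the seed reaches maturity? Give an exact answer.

7/176

Each stage is reached only if all earlier stages succeed, so
P = 1/11 × 1/2 × 7/8 = 7/176.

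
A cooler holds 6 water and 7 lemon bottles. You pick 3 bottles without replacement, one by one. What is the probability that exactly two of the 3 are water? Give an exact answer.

One ordering (water drawn first) has probability 6/13 × 5/12 × 7/11 = 210/1716 = 35/286.
There are C(3,2) = 3 such orderings, each equally likely, so P = 3 × 35/286 = 105/286.

105/286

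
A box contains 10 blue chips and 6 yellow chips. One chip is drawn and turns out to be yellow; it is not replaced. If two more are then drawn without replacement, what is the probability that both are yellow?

2/21

After the first draw, 5 of the remaining 15 chips are yellow.
P = 5/15 × 4/14 = 20/210 = 2/21.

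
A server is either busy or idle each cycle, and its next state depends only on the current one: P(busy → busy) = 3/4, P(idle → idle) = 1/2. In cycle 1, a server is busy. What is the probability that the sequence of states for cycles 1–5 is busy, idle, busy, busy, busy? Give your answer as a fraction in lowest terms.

9/128

Cycle 1 is given. For each transition, use the conditional probability from the current state:
P(idle | busy) = 1/4; P(busy | idle) = 1/2; P(busy | busy) = 3/4; P(busy | busy) = 3/4.
P = 1/4 × 1/2 × 3/4 × 3/4 = 9/128.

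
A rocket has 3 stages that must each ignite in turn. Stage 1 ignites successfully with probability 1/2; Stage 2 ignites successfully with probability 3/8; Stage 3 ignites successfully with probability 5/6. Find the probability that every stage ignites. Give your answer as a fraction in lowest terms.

5/32

Multiplying along the chain,
P = 1/2 × 3/8 × 5/6 = 15/96 = 5/32.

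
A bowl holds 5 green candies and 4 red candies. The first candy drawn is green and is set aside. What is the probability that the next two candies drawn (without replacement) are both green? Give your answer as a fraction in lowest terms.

With the first candy removed, 4 green remain out of 8.
P = 4/8 × 3/7 = 12/56 = 3/14.

3/14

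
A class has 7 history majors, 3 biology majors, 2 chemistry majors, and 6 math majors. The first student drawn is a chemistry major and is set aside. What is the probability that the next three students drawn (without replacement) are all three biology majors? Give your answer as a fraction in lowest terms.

After the first draw, 3 of the remaining 17 students are biology majors.
P = 3/17 × 2/16 × 1/15 = 6/4080 = 1/680.

1/680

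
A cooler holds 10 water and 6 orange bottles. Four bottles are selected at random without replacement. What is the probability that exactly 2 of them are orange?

135/364

One ordering (orange drawn first) has probability 6/16 × 5/15 × 10/14 × 9/13 = 2700/43680 = 45/728.
There are C(4,2) = 6 such orderings, each equally likely, so P = 6 × 45/728 = 135/364.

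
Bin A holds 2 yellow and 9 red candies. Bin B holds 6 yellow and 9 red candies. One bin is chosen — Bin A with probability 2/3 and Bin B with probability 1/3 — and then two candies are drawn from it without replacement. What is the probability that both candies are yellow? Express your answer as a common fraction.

23/385

From Bin A: P(both yellow) = (2/11)(1/10) = 1/55.
From Bin B: P(both yellow) = (6/15)(5/14) = 1/7.
Total probability = (2/3)(1/55) + (1/3)(1/7) = 23/385.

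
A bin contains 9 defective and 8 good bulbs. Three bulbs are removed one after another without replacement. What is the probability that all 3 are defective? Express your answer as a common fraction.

P(all defective) = 9/17 × 8/16 × 7/15 = 504/4080 = 21/170.

21/170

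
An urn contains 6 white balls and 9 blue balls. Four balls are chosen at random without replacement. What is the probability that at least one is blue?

90/91

P(no blue) = 6/15 × 5/14 × 4/13 × 3/12 = 360/32760 = 1/91.
P(at least one) = 1 − 1/91 = 90/91.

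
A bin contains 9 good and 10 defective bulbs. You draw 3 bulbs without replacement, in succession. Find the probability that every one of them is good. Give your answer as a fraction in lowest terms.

P(every draw is good) = 9/19 × 8/18 × 7/17 = 504/5814 = 28/323.

28/323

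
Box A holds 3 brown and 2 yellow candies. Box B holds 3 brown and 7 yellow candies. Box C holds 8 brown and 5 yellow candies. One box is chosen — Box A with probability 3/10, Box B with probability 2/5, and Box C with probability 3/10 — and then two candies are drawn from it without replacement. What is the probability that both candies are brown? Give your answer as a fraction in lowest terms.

From Box A: P(both brown) = (3/5)(2/4) = 3/10.
From Box B: P(both brown) = (3/10)(2/9) = 1/15.
From Box C: P(both brown) = (8/13)(7/12) = 14/39.
Total probability = (3/10)(3/10) + (2/5)(1/15) + (3/10)(14/39) = 35/156.

35/156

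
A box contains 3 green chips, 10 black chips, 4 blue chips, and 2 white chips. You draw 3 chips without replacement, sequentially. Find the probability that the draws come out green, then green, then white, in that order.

2/969

Chain rule:
P = 3/19 × 2/18 × 2/17 = 12/5814 = 2/969.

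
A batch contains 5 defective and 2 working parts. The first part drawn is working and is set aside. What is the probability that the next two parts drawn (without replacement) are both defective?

2/3

With the first part removed, 5 defective remain out of 6.
P = 5/6 × 4/5 = 20/30 = 2/3.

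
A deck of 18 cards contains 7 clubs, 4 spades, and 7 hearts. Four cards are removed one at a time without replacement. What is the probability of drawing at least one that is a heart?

P(no hearts) = 11/18 × 10/17 × 9/16 × 8/15 = 7920/73440 = 11/102.
P(at least one) = 1 − 11/102 = 91/102.

91/102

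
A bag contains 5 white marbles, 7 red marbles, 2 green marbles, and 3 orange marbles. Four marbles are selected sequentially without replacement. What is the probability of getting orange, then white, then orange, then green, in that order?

1/952

Each draw changes the counts, so multiply the conditional probabilities along the sequence:
P = 3/17 × 5/16 × 2/15 × 2/14 = 60/57120 = 1/952.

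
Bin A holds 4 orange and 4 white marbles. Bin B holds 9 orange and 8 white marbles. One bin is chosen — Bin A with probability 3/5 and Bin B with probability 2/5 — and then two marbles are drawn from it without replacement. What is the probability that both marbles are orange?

279/1190

From Bin A: P(both orange) = (4/8)(3/7) = 3/14.
From Bin B: P(both orange) = (9/17)(8/16) = 9/34.
Total probability = (3/5)(3/14) + (2/5)(9/34) = 279/1190.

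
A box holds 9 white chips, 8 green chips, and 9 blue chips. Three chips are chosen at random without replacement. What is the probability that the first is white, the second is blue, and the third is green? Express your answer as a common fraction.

Multiply the probability of each draw given the previous ones:
P = 9/26 × 9/25 × 8/24 = 648/15600 = 27/650.

27/650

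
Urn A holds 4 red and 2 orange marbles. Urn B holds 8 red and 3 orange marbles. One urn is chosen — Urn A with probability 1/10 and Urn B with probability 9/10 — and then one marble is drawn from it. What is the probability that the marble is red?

From Urn A: P(red) = 4/6.
From Urn B: P(red) = 8/11.
Total probability = (1/10)(4/6) + (9/10)(8/11) = 119/165.

119/165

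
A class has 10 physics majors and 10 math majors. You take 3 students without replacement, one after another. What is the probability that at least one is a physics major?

17/19

P(no physics majors) = 10/20 × 9/19 × 8/18 = 720/6840 = 2/19.
P(at least one) = 1 − 2/19 = 17/19.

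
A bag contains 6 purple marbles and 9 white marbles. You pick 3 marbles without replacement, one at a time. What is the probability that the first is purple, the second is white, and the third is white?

Each draw changes the counts, so multiply the conditional probabilities along the sequence:
P = 6/15 × 9/14 × 8/13 = 432/2730 = 72/455.

72/455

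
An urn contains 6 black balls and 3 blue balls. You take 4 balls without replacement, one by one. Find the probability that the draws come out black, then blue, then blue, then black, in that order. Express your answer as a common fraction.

5/84

Chain rule:
P = 6/9 × 3/8 × 2/7 × 5/6 = 180/3024 = 5/84.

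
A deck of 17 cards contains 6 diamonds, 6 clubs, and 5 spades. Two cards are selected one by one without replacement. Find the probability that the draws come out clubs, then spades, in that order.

15/136

Chain rule:
P = 6/17 × 5/16 = 30/272 = 15/136.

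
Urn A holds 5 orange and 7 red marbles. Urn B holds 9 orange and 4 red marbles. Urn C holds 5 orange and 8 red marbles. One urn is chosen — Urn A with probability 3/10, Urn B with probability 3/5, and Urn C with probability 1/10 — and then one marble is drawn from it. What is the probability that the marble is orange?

301/520

From Urn A: P(orange) = 5/12.
From Urn B: P(orange) = 9/13.
From Urn C: P(orange) = 5/13.
Total probability = (3/10)(5/12) + (3/5)(9/13) + (1/10)(5/13) = 301/520.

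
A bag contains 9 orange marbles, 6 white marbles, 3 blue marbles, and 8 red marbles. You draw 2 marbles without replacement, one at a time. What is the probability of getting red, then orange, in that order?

Each draw changes the counts, so multiply the conditional probabilities along the sequence:
P = 8/26 × 9/25 = 72/650 = 36/325.

36/325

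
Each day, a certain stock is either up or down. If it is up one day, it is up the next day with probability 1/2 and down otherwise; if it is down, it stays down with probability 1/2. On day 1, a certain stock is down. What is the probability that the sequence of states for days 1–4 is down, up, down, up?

Day 1 is given. For each transition, use the conditional probability from the current state:
P(up | down) = 1/2; P(down | up) = 1/2; P(up | down) = 1/2.
P = 1/2 × 1/2 × 1/2 = 1/8.

1/8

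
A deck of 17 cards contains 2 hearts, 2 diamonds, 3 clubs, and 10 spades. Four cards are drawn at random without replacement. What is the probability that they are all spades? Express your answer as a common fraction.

3/34

P = 10/17 × 9/16 × 8/15 × 7/14 = 5040/57120 = 3/34.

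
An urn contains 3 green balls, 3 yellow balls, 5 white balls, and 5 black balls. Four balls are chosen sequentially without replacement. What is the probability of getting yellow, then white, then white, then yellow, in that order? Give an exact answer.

1/364

Each draw changes the counts, so multiply the conditional probabilities along the sequence:
P = 3/16 × 5/15 × 4/14 × 2/13 = 120/43680 = 1/364.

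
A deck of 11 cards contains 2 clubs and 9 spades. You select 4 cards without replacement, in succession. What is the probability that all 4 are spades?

P(all spades) = 9/11 × 8/10 × 7/9 × 6/8 = 3024/7920 = 21/55.

21/55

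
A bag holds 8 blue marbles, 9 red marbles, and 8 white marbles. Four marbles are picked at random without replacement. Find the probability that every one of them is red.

P = 9/25 × 8/24 × 7/23 × 6/22 = 3024/303600 = 63/6325.

63/6325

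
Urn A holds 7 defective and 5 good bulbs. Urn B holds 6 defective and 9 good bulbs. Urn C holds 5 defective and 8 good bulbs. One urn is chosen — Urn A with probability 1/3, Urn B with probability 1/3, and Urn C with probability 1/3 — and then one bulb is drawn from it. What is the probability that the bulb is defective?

1067/2340

From Urn A: P(defective) = 7/12.
From Urn B: P(defective) = 6/15.
From Urn C: P(defective) = 5/13.
Total probability = (1/3)(7/12) + (1/3)(6/15) + (1/3)(5/13) = 1067/2340.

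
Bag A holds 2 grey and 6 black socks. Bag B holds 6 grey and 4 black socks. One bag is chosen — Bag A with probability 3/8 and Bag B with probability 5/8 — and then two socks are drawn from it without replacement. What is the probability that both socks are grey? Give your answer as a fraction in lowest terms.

149/672

From Bag A: P(both grey) = (2/8)(1/7) = 1/28.
From Bag B: P(both grey) = (6/10)(5/9) = 1/3.
Total probability = (3/8)(1/28) + (5/8)(1/3) = 149/672.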